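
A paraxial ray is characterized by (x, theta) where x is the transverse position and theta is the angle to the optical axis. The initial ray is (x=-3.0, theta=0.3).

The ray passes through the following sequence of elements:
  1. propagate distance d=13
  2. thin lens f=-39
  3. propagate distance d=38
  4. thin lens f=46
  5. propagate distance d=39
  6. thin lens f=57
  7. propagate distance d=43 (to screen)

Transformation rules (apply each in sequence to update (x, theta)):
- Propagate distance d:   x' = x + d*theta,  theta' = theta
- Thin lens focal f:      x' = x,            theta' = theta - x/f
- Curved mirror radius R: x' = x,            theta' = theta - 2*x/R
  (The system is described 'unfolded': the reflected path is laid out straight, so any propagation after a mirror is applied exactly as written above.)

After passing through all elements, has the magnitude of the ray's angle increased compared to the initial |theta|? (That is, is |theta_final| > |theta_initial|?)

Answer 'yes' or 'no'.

Initial: x=-3.0000 theta=0.3000
After 1 (propagate distance d=13): x=0.9000 theta=0.3000
After 2 (thin lens f=-39): x=0.9000 theta=21/65 (≈0.3231)
After 3 (propagate distance d=38): x=1713/130 (≈13.1769) theta=21/65 (≈0.3231)
After 4 (thin lens f=46): x=1713/130 (≈13.1769) theta=219/5980 (≈0.0366)
After 5 (propagate distance d=39): x=87339/5980 (≈14.6052) theta=219/5980 (≈0.0366)
After 6 (thin lens f=57): x=87339/5980 (≈14.6052) theta=-6238/28405 (≈-0.2196)
After 7 (propagate distance d=43 (to screen)): x=117301/22724 (≈5.1620) theta=-6238/28405 (≈-0.2196)
|theta_initial|=0.3000 |theta_final|=6238/28405 (≈0.2196) -> not increased

Answer: no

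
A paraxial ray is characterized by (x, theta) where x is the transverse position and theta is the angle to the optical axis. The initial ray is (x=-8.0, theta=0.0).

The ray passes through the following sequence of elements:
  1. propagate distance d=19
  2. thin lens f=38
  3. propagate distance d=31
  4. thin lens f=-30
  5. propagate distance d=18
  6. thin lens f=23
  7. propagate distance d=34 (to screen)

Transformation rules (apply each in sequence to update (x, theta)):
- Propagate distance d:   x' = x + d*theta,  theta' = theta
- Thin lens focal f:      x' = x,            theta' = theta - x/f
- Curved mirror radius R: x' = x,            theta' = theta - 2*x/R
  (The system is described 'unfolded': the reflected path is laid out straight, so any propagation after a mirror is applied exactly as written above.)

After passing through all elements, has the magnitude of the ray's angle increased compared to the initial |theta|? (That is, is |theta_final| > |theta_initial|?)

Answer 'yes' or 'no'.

Answer: yes

Derivation:
Initial: x=-8.0000 theta=0.0000
After 1 (propagate distance d=19): x=-8.0000 theta=0.0000
After 2 (thin lens f=38): x=-8.0000 theta=4/19 (≈0.2105)
After 3 (propagate distance d=31): x=-28/19 (≈-1.4737) theta=4/19 (≈0.2105)
After 4 (thin lens f=-30): x=-28/19 (≈-1.4737) theta=46/285 (≈0.1614)
After 5 (propagate distance d=18): x=136/95 (≈1.4316) theta=46/285 (≈0.1614)
After 6 (thin lens f=23): x=136/95 (≈1.4316) theta=130/1311 (≈0.0992)
After 7 (propagate distance d=34 (to screen)): x=31484/6555 (≈4.8031) theta=130/1311 (≈0.0992)
|theta_initial|=0.0000 |theta_final|=130/1311 (≈0.0992) -> increased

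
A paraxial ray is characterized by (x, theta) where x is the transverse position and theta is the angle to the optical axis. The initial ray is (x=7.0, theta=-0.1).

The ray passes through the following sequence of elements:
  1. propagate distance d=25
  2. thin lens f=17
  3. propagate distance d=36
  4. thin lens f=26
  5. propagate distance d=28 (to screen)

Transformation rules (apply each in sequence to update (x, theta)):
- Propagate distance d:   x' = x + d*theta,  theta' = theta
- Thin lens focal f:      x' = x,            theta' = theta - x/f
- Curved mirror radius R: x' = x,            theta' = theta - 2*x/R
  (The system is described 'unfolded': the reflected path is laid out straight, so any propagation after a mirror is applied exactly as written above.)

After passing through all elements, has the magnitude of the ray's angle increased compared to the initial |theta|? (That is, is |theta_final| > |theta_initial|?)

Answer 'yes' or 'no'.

Answer: no

Derivation:
Initial: x=7.0000 theta=-0.1000
After 1 (propagate distance d=25): x=4.5000 theta=-0.1000
After 2 (thin lens f=17): x=4.5000 theta=-31/85 (≈-0.3647)
After 3 (propagate distance d=36): x=-1467/170 (≈-8.6294) theta=-31/85 (≈-0.3647)
After 4 (thin lens f=26): x=-1467/170 (≈-8.6294) theta=-29/884 (≈-0.0328)
After 5 (propagate distance d=28 (to screen)): x=-21101/2210 (≈-9.5480) theta=-29/884 (≈-0.0328)
|theta_initial|=0.1000 |theta_final|=29/884 (≈0.0328) -> not increased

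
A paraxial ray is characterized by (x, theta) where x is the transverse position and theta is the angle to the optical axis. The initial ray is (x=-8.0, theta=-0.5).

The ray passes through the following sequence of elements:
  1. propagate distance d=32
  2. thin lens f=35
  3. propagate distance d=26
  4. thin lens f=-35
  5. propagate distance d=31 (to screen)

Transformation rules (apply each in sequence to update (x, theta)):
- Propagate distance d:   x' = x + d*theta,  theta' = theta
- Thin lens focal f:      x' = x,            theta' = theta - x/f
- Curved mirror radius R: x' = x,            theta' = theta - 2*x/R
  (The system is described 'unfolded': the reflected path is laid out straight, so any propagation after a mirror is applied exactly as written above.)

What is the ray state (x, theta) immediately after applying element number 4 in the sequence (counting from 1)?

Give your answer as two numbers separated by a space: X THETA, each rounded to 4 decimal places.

Answer: -19.1714 -0.3620

Derivation:
Initial: x=-8.0000 theta=-0.5000
After 1 (propagate distance d=32): x=-24.0000 theta=-0.5000
After 2 (thin lens f=35): x=-24.0000 theta=13/70 (≈0.1857)
After 3 (propagate distance d=26): x=-671/35 (≈-19.1714) theta=13/70 (≈0.1857)
After 4 (thin lens f=-35): x=-671/35 (≈-19.1714) theta=-887/2450 (≈-0.3620)
Rounded to 4 decimal places: x = -19.1714, theta = -0.3620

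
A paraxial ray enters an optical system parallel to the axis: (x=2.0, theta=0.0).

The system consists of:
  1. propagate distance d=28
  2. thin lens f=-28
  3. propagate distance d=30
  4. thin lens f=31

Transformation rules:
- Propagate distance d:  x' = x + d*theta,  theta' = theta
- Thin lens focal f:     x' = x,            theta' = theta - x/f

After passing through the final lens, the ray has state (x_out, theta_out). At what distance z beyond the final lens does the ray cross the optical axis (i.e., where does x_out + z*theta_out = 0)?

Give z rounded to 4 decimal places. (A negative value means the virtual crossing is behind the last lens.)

Initial: x=2.0000 theta=0.0000
After 1 (propagate distance d=28): x=2.0000 theta=0.0000
After 2 (thin lens f=-28): x=2.0000 theta=1/14 (≈0.0714)
After 3 (propagate distance d=30): x=29/7 (≈4.1429) theta=1/14 (≈0.0714)
After 4 (thin lens f=31): x=29/7 (≈4.1429) theta=-27/434 (≈-0.0622)
z_focus = -x_out/theta_out = -(29/7)/(-27/434) = 1798/27 ≈ 66.5926
Rounded to 4 decimal places: z = 66.5926

Answer: 66.5926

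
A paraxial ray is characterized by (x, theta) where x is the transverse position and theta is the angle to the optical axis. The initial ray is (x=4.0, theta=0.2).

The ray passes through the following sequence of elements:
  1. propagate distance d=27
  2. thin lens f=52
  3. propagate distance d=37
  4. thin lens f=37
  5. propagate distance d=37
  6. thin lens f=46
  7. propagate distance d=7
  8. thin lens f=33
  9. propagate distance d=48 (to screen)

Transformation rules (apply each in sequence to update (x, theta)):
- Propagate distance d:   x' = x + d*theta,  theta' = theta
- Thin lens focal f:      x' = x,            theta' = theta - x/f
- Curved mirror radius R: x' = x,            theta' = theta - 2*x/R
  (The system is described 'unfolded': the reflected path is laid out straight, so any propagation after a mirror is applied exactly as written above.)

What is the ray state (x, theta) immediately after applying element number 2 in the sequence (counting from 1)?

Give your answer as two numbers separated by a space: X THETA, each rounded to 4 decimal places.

Answer: 9.4000 0.0192

Derivation:
Initial: x=4.0000 theta=0.2000
After 1 (propagate distance d=27): x=9.4000 theta=0.2000
After 2 (thin lens f=52): x=9.4000 theta=1/52 (≈0.0192)
Rounded to 4 decimal places: x = 9.4000, theta = 0.0192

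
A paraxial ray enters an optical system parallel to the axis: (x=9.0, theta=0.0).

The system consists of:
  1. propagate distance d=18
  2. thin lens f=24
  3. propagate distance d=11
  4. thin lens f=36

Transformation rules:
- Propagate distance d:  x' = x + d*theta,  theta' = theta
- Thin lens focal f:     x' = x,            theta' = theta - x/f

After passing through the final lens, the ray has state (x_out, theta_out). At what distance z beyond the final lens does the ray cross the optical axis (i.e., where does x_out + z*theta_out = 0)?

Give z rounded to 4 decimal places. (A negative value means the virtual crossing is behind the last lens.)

Answer: 9.5510

Derivation:
Initial: x=9.0000 theta=0.0000
After 1 (propagate distance d=18): x=9.0000 theta=0.0000
After 2 (thin lens f=24): x=9.0000 theta=-0.3750
After 3 (propagate distance d=11): x=4.8750 theta=-0.3750
After 4 (thin lens f=36): x=4.8750 theta=-49/96 (≈-0.5104)
z_focus = -x_out/theta_out = -(4.8750)/(-49/96) = 468/49 ≈ 9.5510
Rounded to 4 decimal places: z = 9.5510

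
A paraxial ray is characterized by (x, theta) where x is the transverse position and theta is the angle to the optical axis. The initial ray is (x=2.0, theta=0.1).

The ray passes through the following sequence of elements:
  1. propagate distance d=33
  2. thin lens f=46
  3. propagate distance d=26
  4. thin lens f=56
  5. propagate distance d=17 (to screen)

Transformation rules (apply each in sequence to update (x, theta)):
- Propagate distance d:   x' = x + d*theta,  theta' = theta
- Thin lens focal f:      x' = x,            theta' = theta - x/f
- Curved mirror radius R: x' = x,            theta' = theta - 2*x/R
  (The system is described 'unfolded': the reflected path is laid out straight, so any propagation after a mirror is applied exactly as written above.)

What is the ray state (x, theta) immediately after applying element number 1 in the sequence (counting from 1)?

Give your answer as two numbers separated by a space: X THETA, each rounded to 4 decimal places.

Initial: x=2.0000 theta=0.1000
After 1 (propagate distance d=33): x=5.3000 theta=0.1000
Rounded to 4 decimal places: x = 5.3000, theta = 0.1000

Answer: 5.3000 0.1000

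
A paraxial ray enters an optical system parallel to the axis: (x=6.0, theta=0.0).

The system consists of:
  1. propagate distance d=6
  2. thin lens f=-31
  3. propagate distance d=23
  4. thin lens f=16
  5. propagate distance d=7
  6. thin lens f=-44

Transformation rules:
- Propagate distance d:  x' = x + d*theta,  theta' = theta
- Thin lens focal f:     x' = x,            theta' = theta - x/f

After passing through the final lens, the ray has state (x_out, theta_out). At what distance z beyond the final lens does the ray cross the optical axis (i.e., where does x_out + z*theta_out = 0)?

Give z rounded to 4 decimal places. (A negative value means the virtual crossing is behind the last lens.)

Answer: 24.4991

Derivation:
Initial: x=6.0000 theta=0.0000
After 1 (propagate distance d=6): x=6.0000 theta=0.0000
After 2 (thin lens f=-31): x=6.0000 theta=6/31 (≈0.1935)
After 3 (propagate distance d=23): x=324/31 (≈10.4516) theta=6/31 (≈0.1935)
After 4 (thin lens f=16): x=324/31 (≈10.4516) theta=-57/124 (≈-0.4597)
After 5 (propagate distance d=7): x=897/124 (≈7.2339) theta=-57/124 (≈-0.4597)
After 6 (thin lens f=-44): x=897/124 (≈7.2339) theta=-1611/5456 (≈-0.2953)
z_focus = -x_out/theta_out = -(897/124)/(-1611/5456) = 13156/537 ≈ 24.4991
Rounded to 4 decimal places: z = 24.4991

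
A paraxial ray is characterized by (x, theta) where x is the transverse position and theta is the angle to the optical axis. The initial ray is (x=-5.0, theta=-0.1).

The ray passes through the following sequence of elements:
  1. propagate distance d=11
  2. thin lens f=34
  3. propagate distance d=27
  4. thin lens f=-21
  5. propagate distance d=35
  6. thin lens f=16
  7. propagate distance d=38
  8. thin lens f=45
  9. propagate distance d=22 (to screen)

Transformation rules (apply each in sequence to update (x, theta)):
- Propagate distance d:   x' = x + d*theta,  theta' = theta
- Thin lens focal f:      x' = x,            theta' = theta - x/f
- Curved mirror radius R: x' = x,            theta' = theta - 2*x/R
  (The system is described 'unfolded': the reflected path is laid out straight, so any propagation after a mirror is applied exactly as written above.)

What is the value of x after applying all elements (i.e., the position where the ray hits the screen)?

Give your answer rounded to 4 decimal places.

Answer: 11.6300

Derivation:
Initial: x=-5.0000 theta=-0.1000
After 1 (propagate distance d=11): x=-6.1000 theta=-0.1000
After 2 (thin lens f=34): x=-6.1000 theta=27/340 (≈0.0794)
After 3 (propagate distance d=27): x=-269/68 (≈-3.9559) theta=27/340 (≈0.0794)
After 4 (thin lens f=-21): x=-269/68 (≈-3.9559) theta=-389/3570 (≈-0.1090)
After 5 (propagate distance d=35): x=-1585/204 (≈-7.7696) theta=-389/3570 (≈-0.1090)
After 6 (thin lens f=16): x=-1585/204 (≈-7.7696) theta=2531/6720 (≈0.3766)
After 7 (propagate distance d=38): x=124571/19040 (≈6.5426) theta=2531/6720 (≈0.3766)
After 8 (thin lens f=45): x=124571/19040 (≈6.5426) theta=56609/244800 (≈0.2312)
After 9 (propagate distance d=22 (to screen)): x=2491147/214200 (≈11.6300) theta=56609/244800 (≈0.2312)
Rounded to 4 decimal places: x = 11.6300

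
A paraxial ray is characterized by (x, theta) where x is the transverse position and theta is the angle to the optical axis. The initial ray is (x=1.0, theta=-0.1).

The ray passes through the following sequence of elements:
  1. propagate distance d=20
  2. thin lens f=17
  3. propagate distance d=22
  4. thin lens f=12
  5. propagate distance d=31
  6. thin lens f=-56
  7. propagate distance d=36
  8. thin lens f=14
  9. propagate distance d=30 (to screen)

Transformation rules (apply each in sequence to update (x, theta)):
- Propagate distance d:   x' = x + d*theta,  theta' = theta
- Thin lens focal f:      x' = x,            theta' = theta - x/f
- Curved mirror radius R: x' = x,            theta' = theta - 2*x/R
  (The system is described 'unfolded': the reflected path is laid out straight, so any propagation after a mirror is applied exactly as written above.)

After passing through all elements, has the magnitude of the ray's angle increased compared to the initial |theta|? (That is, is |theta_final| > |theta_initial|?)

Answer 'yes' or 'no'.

Initial: x=1.0000 theta=-0.1000
After 1 (propagate distance d=20): x=-1.0000 theta=-0.1000
After 2 (thin lens f=17): x=-1.0000 theta=-7/170 (≈-0.0412)
After 3 (propagate distance d=22): x=-162/85 (≈-1.9059) theta=-7/170 (≈-0.0412)
After 4 (thin lens f=12): x=-162/85 (≈-1.9059) theta=2/17 (≈0.1176)
After 5 (propagate distance d=31): x=148/85 (≈1.7412) theta=2/17 (≈0.1176)
After 6 (thin lens f=-56): x=148/85 (≈1.7412) theta=177/1190 (≈0.1487)
After 7 (propagate distance d=36): x=4222/595 (≈7.0958) theta=177/1190 (≈0.1487)
After 8 (thin lens f=14): x=4222/595 (≈7.0958) theta=-2983/8330 (≈-0.3581)
After 9 (propagate distance d=30 (to screen)): x=-15191/4165 (≈-3.6473) theta=-2983/8330 (≈-0.3581)
|theta_initial|=0.1000 |theta_final|=2983/8330 (≈0.3581) -> increased

Answer: yes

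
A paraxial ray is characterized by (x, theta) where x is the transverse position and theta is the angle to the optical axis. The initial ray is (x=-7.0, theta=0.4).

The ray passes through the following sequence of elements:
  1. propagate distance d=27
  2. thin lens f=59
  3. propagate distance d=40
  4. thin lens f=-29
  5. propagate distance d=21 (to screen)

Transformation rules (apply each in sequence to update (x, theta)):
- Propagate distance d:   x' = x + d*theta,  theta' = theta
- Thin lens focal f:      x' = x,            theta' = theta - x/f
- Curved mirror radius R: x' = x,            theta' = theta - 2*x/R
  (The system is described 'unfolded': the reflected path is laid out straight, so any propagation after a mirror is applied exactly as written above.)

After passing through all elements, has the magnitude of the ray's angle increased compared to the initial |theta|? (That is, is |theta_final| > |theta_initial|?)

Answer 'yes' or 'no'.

Answer: yes

Derivation:
Initial: x=-7.0000 theta=0.4000
After 1 (propagate distance d=27): x=3.8000 theta=0.4000
After 2 (thin lens f=59): x=3.8000 theta=99/295 (≈0.3356)
After 3 (propagate distance d=40): x=5081/295 (≈17.2237) theta=99/295 (≈0.3356)
After 4 (thin lens f=-29): x=5081/295 (≈17.2237) theta=7952/8555 (≈0.9295)
After 5 (propagate distance d=21 (to screen)): x=314341/8555 (≈36.7435) theta=7952/8555 (≈0.9295)
|theta_initial|=0.4000 |theta_final|=7952/8555 (≈0.9295) -> increased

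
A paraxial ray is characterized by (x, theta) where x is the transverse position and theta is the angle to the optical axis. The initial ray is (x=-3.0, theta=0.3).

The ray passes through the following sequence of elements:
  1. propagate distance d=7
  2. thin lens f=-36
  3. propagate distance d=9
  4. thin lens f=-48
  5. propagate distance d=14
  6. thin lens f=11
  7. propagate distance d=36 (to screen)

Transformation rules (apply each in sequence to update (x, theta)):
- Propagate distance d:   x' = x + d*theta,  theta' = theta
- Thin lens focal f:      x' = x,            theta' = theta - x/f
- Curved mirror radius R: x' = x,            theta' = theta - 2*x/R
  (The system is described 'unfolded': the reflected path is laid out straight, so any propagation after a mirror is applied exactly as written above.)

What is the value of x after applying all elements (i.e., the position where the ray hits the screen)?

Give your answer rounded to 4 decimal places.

Answer: -2.2923

Derivation:
Initial: x=-3.0000 theta=0.3000
After 1 (propagate distance d=7): x=-0.9000 theta=0.3000
After 2 (thin lens f=-36): x=-0.9000 theta=0.2750
After 3 (propagate distance d=9): x=1.5750 theta=0.2750
After 4 (thin lens f=-48): x=1.5750 theta=197/640 (≈0.3078)
After 5 (propagate distance d=14): x=1883/320 (≈5.8844) theta=197/640 (≈0.3078)
After 6 (thin lens f=11): x=1883/320 (≈5.8844) theta=-1599/7040 (≈-0.2271)
After 7 (propagate distance d=36 (to screen)): x=-8069/3520 (≈-2.2923) theta=-1599/7040 (≈-0.2271)
Rounded to 4 decimal places: x = -2.2923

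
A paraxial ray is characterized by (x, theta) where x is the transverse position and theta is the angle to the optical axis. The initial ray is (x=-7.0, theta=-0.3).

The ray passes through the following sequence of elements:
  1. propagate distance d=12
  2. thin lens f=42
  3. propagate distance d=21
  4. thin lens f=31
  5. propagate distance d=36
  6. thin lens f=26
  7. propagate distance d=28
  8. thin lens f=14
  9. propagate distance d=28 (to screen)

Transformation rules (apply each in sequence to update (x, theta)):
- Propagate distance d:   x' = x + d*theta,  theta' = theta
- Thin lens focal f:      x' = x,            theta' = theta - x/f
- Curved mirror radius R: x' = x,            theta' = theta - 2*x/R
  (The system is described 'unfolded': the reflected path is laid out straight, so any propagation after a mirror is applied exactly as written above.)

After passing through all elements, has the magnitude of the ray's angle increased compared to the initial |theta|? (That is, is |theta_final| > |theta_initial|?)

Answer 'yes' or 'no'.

Answer: yes

Derivation:
Initial: x=-7.0000 theta=-0.3000
After 1 (propagate distance d=12): x=-10.6000 theta=-0.3000
After 2 (thin lens f=42): x=-10.6000 theta=-1/21 (≈-0.0476)
After 3 (propagate distance d=21): x=-11.6000 theta=-1/21 (≈-0.0476)
After 4 (thin lens f=31): x=-11.6000 theta=1063/3255 (≈0.3266)
After 5 (propagate distance d=36): x=34/217 (≈0.1567) theta=1063/3255 (≈0.3266)
After 6 (thin lens f=26): x=34/217 (≈0.1567) theta=13564/42315 (≈0.3205)
After 7 (propagate distance d=28): x=386422/42315 (≈9.1320) theta=13564/42315 (≈0.3205)
After 8 (thin lens f=14): x=386422/42315 (≈9.1320) theta=-98263/296205 (≈-0.3317)
After 9 (propagate distance d=28 (to screen)): x=-34/217 (≈-0.1567) theta=-98263/296205 (≈-0.3317)
|theta_initial|=0.3000 |theta_final|=98263/296205 (≈0.3317) -> increased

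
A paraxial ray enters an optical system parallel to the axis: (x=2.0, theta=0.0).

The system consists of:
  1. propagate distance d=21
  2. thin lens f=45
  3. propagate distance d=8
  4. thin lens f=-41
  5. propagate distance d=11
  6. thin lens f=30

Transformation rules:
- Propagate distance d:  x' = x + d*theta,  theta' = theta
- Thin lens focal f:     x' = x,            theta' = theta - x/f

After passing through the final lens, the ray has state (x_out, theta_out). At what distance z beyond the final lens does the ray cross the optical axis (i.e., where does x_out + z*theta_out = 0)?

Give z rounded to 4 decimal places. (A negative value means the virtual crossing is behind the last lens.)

Initial: x=2.0000 theta=0.0000
After 1 (propagate distance d=21): x=2.0000 theta=0.0000
After 2 (thin lens f=45): x=2.0000 theta=-2/45 (≈-0.0444)
After 3 (propagate distance d=8): x=74/45 (≈1.6444) theta=-2/45 (≈-0.0444)
After 4 (thin lens f=-41): x=74/45 (≈1.6444) theta=-8/1845 (≈-0.0043)
After 5 (propagate distance d=11): x=982/615 (≈1.5967) theta=-8/1845 (≈-0.0043)
After 6 (thin lens f=30): x=982/615 (≈1.5967) theta=-59/1025 (≈-0.0576)
z_focus = -x_out/theta_out = -(982/615)/(-59/1025) = 4910/177 ≈ 27.7401
Rounded to 4 decimal places: z = 27.7401

Answer: 27.7401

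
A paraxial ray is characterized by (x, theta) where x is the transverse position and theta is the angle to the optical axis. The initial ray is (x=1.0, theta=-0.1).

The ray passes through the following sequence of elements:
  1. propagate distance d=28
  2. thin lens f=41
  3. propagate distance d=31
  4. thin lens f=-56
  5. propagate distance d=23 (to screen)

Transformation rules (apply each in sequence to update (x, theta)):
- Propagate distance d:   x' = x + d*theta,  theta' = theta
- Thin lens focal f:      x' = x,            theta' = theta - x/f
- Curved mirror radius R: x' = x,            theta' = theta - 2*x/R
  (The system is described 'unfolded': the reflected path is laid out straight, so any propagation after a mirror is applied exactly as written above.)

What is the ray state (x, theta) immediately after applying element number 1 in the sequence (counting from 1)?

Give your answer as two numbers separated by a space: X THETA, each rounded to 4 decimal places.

Answer: -1.8000 -0.1000

Derivation:
Initial: x=1.0000 theta=-0.1000
After 1 (propagate distance d=28): x=-1.8000 theta=-0.1000
Rounded to 4 decimal places: x = -1.8000, theta = -0.1000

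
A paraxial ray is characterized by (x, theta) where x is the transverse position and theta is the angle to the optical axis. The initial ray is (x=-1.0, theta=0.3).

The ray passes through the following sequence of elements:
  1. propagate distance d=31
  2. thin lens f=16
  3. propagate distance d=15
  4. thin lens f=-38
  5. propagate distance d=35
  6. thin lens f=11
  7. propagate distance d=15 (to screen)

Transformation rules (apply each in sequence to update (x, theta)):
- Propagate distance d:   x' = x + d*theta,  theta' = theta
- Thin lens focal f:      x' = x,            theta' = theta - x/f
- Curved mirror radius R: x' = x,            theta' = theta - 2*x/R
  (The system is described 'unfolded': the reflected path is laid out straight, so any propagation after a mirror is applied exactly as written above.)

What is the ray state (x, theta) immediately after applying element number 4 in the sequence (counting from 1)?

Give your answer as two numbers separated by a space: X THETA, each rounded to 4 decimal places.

Answer: 5.0188 -0.0867

Derivation:
Initial: x=-1.0000 theta=0.3000
After 1 (propagate distance d=31): x=8.3000 theta=0.3000
After 2 (thin lens f=16): x=8.3000 theta=-7/32 (≈-0.2188)
After 3 (propagate distance d=15): x=803/160 (≈5.0188) theta=-7/32 (≈-0.2188)
After 4 (thin lens f=-38): x=803/160 (≈5.0188) theta=-527/6080 (≈-0.0867)
Rounded to 4 decimal places: x = 5.0188, theta = -0.0867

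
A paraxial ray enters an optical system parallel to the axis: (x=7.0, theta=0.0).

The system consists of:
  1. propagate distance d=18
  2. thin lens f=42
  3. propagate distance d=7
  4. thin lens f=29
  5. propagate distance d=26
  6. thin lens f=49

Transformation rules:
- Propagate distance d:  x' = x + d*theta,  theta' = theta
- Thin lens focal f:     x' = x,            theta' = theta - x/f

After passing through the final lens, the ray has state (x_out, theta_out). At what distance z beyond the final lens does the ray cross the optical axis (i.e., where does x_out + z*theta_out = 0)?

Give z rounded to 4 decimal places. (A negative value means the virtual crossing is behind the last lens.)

Answer: -12.7869

Derivation:
Initial: x=7.0000 theta=0.0000
After 1 (propagate distance d=18): x=7.0000 theta=0.0000
After 2 (thin lens f=42): x=7.0000 theta=-1/6 (≈-0.1667)
After 3 (propagate distance d=7): x=35/6 (≈5.8333) theta=-1/6 (≈-0.1667)
After 4 (thin lens f=29): x=35/6 (≈5.8333) theta=-32/87 (≈-0.3678)
After 5 (propagate distance d=26): x=-649/174 (≈-3.7299) theta=-32/87 (≈-0.3678)
After 6 (thin lens f=49): x=-649/174 (≈-3.7299) theta=-829/2842 (≈-0.2917)
z_focus = -x_out/theta_out = -(-649/174)/(-829/2842) = -31801/2487 ≈ -12.7869
Rounded to 4 decimal places: z = -12.7869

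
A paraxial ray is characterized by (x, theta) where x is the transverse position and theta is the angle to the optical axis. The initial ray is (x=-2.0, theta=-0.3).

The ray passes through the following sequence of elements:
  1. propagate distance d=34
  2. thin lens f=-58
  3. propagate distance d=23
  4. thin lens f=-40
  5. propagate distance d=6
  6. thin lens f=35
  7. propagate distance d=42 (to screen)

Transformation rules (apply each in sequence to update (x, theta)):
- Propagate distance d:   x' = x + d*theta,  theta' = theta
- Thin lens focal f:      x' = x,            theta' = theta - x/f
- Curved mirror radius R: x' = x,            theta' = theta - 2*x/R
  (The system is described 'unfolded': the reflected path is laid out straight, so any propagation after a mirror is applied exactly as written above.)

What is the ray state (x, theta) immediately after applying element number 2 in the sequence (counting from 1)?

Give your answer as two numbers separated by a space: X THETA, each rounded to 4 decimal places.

Answer: -12.2000 -0.5103

Derivation:
Initial: x=-2.0000 theta=-0.3000
After 1 (propagate distance d=34): x=-12.2000 theta=-0.3000
After 2 (thin lens f=-58): x=-12.2000 theta=-74/145 (≈-0.5103)
Rounded to 4 decimal places: x = -12.2000, theta = -0.5103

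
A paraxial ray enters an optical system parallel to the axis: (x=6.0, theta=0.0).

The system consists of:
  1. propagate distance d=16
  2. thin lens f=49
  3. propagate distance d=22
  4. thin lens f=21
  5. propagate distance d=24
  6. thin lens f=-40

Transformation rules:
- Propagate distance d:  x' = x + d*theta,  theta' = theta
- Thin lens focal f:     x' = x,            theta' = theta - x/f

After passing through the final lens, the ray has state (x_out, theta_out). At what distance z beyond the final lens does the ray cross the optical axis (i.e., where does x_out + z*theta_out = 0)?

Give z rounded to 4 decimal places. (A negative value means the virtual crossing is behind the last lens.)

Answer: -9.3413

Derivation:
Initial: x=6.0000 theta=0.0000
After 1 (propagate distance d=16): x=6.0000 theta=0.0000
After 2 (thin lens f=49): x=6.0000 theta=-6/49 (≈-0.1224)
After 3 (propagate distance d=22): x=162/49 (≈3.3061) theta=-6/49 (≈-0.1224)
After 4 (thin lens f=21): x=162/49 (≈3.3061) theta=-96/343 (≈-0.2799)
After 5 (propagate distance d=24): x=-1170/343 (≈-3.4111) theta=-96/343 (≈-0.2799)
After 6 (thin lens f=-40): x=-1170/343 (≈-3.4111) theta=-501/1372 (≈-0.3652)
z_focus = -x_out/theta_out = -(-1170/343)/(-501/1372) = -1560/167 ≈ -9.3413
Rounded to 4 decimal places: z = -9.3413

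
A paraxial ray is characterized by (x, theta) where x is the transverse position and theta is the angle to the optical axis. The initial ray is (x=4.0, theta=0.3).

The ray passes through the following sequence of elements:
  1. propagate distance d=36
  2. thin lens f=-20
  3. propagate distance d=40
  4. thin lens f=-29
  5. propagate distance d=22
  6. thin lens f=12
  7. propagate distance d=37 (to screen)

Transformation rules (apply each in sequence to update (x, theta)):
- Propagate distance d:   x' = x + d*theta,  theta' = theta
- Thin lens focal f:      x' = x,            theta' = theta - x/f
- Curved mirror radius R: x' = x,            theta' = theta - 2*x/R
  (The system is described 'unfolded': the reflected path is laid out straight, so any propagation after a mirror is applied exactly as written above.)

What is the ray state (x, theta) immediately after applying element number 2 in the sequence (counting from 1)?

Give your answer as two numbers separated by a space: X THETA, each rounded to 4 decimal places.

Answer: 14.8000 1.0400

Derivation:
Initial: x=4.0000 theta=0.3000
After 1 (propagate distance d=36): x=14.8000 theta=0.3000
After 2 (thin lens f=-20): x=14.8000 theta=1.0400
Rounded to 4 decimal places: x = 14.8000, theta = 1.0400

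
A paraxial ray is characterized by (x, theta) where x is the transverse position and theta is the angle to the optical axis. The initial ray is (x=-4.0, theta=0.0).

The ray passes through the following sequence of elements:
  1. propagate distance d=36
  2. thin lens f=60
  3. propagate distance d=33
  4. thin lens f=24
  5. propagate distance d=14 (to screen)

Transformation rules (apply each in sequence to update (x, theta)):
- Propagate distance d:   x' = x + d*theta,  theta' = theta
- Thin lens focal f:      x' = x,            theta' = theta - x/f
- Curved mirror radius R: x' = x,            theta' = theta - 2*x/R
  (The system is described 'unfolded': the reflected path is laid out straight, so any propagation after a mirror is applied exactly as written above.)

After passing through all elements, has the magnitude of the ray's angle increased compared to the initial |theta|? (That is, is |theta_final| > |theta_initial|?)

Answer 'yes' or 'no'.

Initial: x=-4.0000 theta=0.0000
After 1 (propagate distance d=36): x=-4.0000 theta=0.0000
After 2 (thin lens f=60): x=-4.0000 theta=1/15 (≈0.0667)
After 3 (propagate distance d=33): x=-1.8000 theta=1/15 (≈0.0667)
After 4 (thin lens f=24): x=-1.8000 theta=17/120 (≈0.1417)
After 5 (propagate distance d=14 (to screen)): x=11/60 (≈0.1833) theta=17/120 (≈0.1417)
|theta_initial|=0.0000 |theta_final|=17/120 (≈0.1417) -> increased

Answer: yes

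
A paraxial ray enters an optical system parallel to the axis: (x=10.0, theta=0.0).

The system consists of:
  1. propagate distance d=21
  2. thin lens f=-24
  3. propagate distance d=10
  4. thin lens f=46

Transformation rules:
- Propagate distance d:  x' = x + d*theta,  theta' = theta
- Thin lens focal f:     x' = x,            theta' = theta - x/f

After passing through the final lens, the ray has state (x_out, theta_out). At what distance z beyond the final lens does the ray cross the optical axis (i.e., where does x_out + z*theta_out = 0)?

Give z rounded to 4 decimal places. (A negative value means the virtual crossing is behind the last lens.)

Answer: -130.3333

Derivation:
Initial: x=10.0000 theta=0.0000
After 1 (propagate distance d=21): x=10.0000 theta=0.0000
After 2 (thin lens f=-24): x=10.0000 theta=5/12 (≈0.4167)
After 3 (propagate distance d=10): x=85/6 (≈14.1667) theta=5/12 (≈0.4167)
After 4 (thin lens f=46): x=85/6 (≈14.1667) theta=5/46 (≈0.1087)
z_focus = -x_out/theta_out = -(85/6)/(5/46) = -391/3 ≈ -130.3333
Rounded to 4 decimal places: z = -130.3333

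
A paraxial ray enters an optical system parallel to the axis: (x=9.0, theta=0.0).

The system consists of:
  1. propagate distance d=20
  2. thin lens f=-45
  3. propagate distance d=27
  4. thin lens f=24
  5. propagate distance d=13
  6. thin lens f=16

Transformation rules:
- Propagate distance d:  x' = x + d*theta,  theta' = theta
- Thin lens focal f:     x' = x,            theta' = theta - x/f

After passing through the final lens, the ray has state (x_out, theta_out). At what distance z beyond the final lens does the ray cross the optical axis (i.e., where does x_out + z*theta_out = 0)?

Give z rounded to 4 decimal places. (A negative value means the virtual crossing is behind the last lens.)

Initial: x=9.0000 theta=0.0000
After 1 (propagate distance d=20): x=9.0000 theta=0.0000
After 2 (thin lens f=-45): x=9.0000 theta=0.2000
After 3 (propagate distance d=27): x=14.4000 theta=0.2000
After 4 (thin lens f=24): x=14.4000 theta=-0.4000
After 5 (propagate distance d=13): x=9.2000 theta=-0.4000
After 6 (thin lens f=16): x=9.2000 theta=-0.9750
z_focus = -x_out/theta_out = -(9.2000)/(-0.9750) = 368/39 ≈ 9.4359
Rounded to 4 decimal places: z = 9.4359

Answer: 9.4359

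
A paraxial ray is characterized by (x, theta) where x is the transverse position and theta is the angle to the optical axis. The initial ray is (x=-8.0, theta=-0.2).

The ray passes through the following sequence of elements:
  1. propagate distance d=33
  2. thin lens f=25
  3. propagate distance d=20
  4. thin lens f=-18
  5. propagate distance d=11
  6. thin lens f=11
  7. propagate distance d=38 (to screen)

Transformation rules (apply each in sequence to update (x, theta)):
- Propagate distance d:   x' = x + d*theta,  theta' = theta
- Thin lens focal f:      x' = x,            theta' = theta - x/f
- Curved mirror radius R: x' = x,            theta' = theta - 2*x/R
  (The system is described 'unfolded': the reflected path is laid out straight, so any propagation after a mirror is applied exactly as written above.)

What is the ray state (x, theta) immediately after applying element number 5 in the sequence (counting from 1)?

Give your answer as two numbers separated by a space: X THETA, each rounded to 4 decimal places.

Initial: x=-8.0000 theta=-0.2000
After 1 (propagate distance d=33): x=-14.6000 theta=-0.2000
After 2 (thin lens f=25): x=-14.6000 theta=0.3840
After 3 (propagate distance d=20): x=-6.9200 theta=0.3840
After 4 (thin lens f=-18): x=-6.9200 theta=-1/2250 (≈-0.0004)
After 5 (propagate distance d=11): x=-15581/2250 (≈-6.9249) theta=-1/2250 (≈-0.0004)
Rounded to 4 decimal places: x = -6.9249, theta = -0.0004

Answer: -6.9249 -0.0004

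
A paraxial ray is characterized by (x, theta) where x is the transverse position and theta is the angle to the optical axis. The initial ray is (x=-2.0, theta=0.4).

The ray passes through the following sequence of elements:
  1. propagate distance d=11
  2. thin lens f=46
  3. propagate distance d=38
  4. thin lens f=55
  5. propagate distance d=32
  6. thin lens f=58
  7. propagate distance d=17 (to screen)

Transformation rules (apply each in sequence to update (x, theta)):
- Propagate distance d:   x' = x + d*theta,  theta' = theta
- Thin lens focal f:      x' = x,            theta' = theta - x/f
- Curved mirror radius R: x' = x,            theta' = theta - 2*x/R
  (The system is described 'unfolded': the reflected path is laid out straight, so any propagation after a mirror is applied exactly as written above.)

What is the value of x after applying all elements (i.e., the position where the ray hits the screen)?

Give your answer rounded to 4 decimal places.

Answer: 13.5706

Derivation:
Initial: x=-2.0000 theta=0.4000
After 1 (propagate distance d=11): x=2.4000 theta=0.4000
After 2 (thin lens f=46): x=2.4000 theta=8/23 (≈0.3478)
After 3 (propagate distance d=38): x=1796/115 (≈15.6174) theta=8/23 (≈0.3478)
After 4 (thin lens f=55): x=1796/115 (≈15.6174) theta=404/6325 (≈0.0639)
After 5 (propagate distance d=32): x=111708/6325 (≈17.6613) theta=404/6325 (≈0.0639)
After 6 (thin lens f=58): x=111708/6325 (≈17.6613) theta=-1522/6325 (≈-0.2406)
After 7 (propagate distance d=17 (to screen)): x=85834/6325 (≈13.5706) theta=-1522/6325 (≈-0.2406)
Rounded to 4 decimal places: x = 13.5706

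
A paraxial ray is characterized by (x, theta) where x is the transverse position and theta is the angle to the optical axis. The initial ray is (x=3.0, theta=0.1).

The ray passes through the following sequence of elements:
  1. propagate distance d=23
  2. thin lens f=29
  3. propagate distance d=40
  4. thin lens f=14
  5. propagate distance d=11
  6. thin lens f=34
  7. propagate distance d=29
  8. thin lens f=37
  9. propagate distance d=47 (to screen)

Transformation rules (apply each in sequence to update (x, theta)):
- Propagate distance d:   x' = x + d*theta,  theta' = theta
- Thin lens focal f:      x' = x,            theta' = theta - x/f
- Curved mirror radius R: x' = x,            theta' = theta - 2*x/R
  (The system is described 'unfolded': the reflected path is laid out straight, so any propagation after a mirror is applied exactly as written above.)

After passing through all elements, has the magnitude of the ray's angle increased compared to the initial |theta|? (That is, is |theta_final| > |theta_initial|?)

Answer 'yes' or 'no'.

Answer: no

Derivation:
Initial: x=3.0000 theta=0.1000
After 1 (propagate distance d=23): x=5.3000 theta=0.1000
After 2 (thin lens f=29): x=5.3000 theta=-12/145 (≈-0.0828)
After 3 (propagate distance d=40): x=577/290 (≈1.9897) theta=-12/145 (≈-0.0828)
After 4 (thin lens f=14): x=577/290 (≈1.9897) theta=-913/4060 (≈-0.2249)
After 5 (propagate distance d=11): x=-393/812 (≈-0.4840) theta=-913/4060 (≈-0.2249)
After 6 (thin lens f=34): x=-393/812 (≈-0.4840) theta=-29077/138040 (≈-0.2106)
After 7 (propagate distance d=29): x=-910043/138040 (≈-6.5926) theta=-29077/138040 (≈-0.2106)
After 8 (thin lens f=37): x=-910043/138040 (≈-6.5926) theta=-82903/2553740 (≈-0.0325)
After 9 (propagate distance d=47 (to screen)): x=-41464473/5107480 (≈-8.1184) theta=-82903/2553740 (≈-0.0325)
|theta_initial|=0.1000 |theta_final|=82903/2553740 (≈0.0325) -> not increased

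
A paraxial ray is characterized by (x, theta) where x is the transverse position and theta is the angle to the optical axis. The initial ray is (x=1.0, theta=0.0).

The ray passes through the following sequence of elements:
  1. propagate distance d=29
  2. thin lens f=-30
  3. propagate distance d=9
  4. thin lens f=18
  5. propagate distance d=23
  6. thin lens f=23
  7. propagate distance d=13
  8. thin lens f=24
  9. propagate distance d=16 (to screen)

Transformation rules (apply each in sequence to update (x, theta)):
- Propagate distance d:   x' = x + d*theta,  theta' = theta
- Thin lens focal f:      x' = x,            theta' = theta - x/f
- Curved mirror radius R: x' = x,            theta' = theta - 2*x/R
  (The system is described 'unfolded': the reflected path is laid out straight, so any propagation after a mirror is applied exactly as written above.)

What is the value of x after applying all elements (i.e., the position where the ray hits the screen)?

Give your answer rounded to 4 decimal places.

Initial: x=1.0000 theta=0.0000
After 1 (propagate distance d=29): x=1.0000 theta=0.0000
After 2 (thin lens f=-30): x=1.0000 theta=1/30 (≈0.0333)
After 3 (propagate distance d=9): x=1.3000 theta=1/30 (≈0.0333)
After 4 (thin lens f=18): x=1.3000 theta=-7/180 (≈-0.0389)
After 5 (propagate distance d=23): x=73/180 (≈0.4056) theta=-7/180 (≈-0.0389)
After 6 (thin lens f=23): x=73/180 (≈0.4056) theta=-13/230 (≈-0.0565)
After 7 (propagate distance d=13): x=-1363/4140 (≈-0.3292) theta=-13/230 (≈-0.0565)
After 8 (thin lens f=24): x=-1363/4140 (≈-0.3292) theta=-4253/99360 (≈-0.0428)
After 9 (propagate distance d=16 (to screen)): x=-2519/2484 (≈-1.0141) theta=-4253/99360 (≈-0.0428)
Rounded to 4 decimal places: x = -1.0141

Answer: -1.0141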